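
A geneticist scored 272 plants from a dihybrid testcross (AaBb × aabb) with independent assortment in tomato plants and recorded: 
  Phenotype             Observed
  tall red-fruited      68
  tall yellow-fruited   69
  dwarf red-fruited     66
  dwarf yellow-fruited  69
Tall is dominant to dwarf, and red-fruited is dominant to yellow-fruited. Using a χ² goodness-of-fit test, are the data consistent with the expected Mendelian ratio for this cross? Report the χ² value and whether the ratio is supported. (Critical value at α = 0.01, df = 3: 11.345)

A dihybrid testcross with independent assortment gives a 1:1:1:1 ratio.
Expected counts for N = 272 under a 1:1:1:1 ratio (total parts = 4):
  tall red-fruited: 272 × 1/4 = 68
  tall yellow-fruited: 272 × 1/4 = 68
  dwarf red-fruited: 272 × 1/4 = 68
  dwarf yellow-fruited: 272 × 1/4 = 68
χ² = Σ (O − E)² / E
  tall red-fruited: (68 − 68)² / 68 = 0.0000
  tall yellow-fruited: (69 − 68)² / 68 = 0.0147
  dwarf red-fruited: (66 − 68)² / 68 = 0.0588
  dwarf yellow-fruited: (69 − 68)² / 68 = 0.0147
χ² = 0.0000 + 0.0147 + 0.0588 + 0.0147 = 0.0882 ≈ 0.088
Degrees of freedom = 4 − 1 = 3; critical value at α = 0.01 is 11.345.
Since 0.088 < 11.345, we fail to reject the null hypothesis — the data are consistent with the 1:1:1:1 ratio.

0.088; consistent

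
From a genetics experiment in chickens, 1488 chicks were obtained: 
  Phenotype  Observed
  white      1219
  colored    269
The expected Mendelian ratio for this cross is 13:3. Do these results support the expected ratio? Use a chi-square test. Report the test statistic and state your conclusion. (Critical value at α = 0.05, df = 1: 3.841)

0.441; consistent

Expected counts for N = 1488 under a 13:3 ratio (total parts = 16):
  white: 1488 × 13/16 = 1209
  colored: 1488 × 3/16 = 279
χ² = Σ (O − E)² / E
  white: (1219 − 1209)² / 1209 = 0.0827
  colored: (269 − 279)² / 279 = 0.3584
χ² = 0.0827 + 0.3584 = 0.4411 ≈ 0.441
Degrees of freedom = 2 − 1 = 1; critical value at α = 0.05 is 3.841.
Since 0.441 < 3.841, we fail to reject the null hypothesis — the data are consistent with the 13:3 ratio.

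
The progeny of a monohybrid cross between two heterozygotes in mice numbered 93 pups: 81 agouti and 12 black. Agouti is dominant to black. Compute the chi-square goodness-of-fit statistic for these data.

7.258

For a monohybrid cross between heterozygotes with complete dominance, the expected phenotypic ratio is 3:1.
Total ratio parts = 4. Expected numbers out of 93:
  agouti: 93 × 3/4 = 69.75
  black: 93 × 1/4 = 23.25
χ² = Σ (O − E)² / E
  agouti: (81 − 69.75)² / 69.75 = 1.8145
  black: (12 − 23.25)² / 23.25 = 5.4435
χ² = 1.8145 + 5.4435 = 7.258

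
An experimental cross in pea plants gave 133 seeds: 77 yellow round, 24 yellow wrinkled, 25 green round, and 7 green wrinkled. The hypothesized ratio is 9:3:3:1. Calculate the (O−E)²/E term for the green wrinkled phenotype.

Under the 9:3:3:1 hypothesis (Σ ratio = 16, N = 133):
  yellow round: 133 × 9/16 = 74.8125
  yellow wrinkled: 133 × 3/16 = 24.9375
  green round: 133 × 3/16 = 24.9375
  green wrinkled: 133 × 1/16 = 8.3125
Contribution of green wrinkled: (7 − 8.3125)² / 8.3125 = 0.2072

0.207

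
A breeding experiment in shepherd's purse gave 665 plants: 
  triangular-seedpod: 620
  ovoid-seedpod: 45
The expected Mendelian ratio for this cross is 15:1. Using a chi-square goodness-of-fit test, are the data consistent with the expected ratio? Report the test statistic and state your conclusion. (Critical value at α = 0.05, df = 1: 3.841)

The 15:1 ratio has 16 parts, so with N = 665 the expected counts are:
  triangular-seedpod: 665 × 15/16 = 623.4375
  ovoid-seedpod: 665 × 1/16 = 41.5625
χ² = Σ (O − E)² / E
  triangular-seedpod: (620 − 623.4375)² / 623.4375 = 0.0190
  ovoid-seedpod: (45 − 41.5625)² / 41.5625 = 0.2843
χ² = 0.0190 + 0.2843 = 0.3033 ≈ 0.303
Degrees of freedom = 2 − 1 = 1; critical value at α = 0.05 is 3.841.
Since 0.303 < 3.841, we fail to reject the null hypothesis — the data are consistent with the 15:1 ratio.

0.303; consistent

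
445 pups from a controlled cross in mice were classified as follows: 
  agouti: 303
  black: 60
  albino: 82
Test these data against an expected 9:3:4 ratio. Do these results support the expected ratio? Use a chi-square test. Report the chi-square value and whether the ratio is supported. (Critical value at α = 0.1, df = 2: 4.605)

Total ratio parts = 16. Expected numbers out of 445:
  agouti: 445 × 9/16 = 250.3125
  black: 445 × 3/16 = 83.4375
  albino: 445 × 4/16 = 111.25
χ² = Σ (O − E)² / E
  agouti: (303 − 250.3125)² / 250.3125 = 11.0900
  black: (60 − 83.4375)² / 83.4375 = 6.5836
  albino: (82 − 111.25)² / 111.25 = 7.6904
χ² = 11.0900 + 6.5836 + 7.6904 = 25.364
Degrees of freedom = 3 − 1 = 2; critical value at α = 0.1 is 4.605.
Since 25.364 > 4.605, we reject the null hypothesis — the data do not fit the 9:3:4 ratio.

25.364; not consistent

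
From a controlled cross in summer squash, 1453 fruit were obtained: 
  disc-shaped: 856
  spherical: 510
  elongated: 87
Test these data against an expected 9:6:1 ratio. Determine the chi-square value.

Under the 9:6:1 hypothesis (Σ ratio = 16, N = 1453):
  disc-shaped: 1453 × 9/16 = 817.3125
  spherical: 1453 × 6/16 = 544.875
  elongated: 1453 × 1/16 = 90.8125
χ² = Σ (O − E)² / E
  disc-shaped: (856 − 817.3125)² / 817.3125 = 1.8313
  spherical: (510 − 544.875)² / 544.875 = 2.2322
  elongated: (87 − 90.8125)² / 90.8125 = 0.1601
χ² = 1.8313 + 2.2322 + 0.1601 = 4.2236 ≈ 4.224

4.224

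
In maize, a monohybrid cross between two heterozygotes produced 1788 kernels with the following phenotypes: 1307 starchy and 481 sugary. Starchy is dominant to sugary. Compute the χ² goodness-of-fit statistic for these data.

3.448

For a monohybrid cross between heterozygotes with complete dominance, the expected phenotypic ratio is 3:1.
Under the 3:1 hypothesis (Σ ratio = 4, N = 1788):
  starchy: 1788 × 3/4 = 1341
  sugary: 1788 × 1/4 = 447
χ² = Σ (O − E)² / E
  starchy: (1307 − 1341)² / 1341 = 0.8620
  sugary: (481 − 447)² / 447 = 2.5861
χ² = 0.8620 + 2.5861 = 3.4481 ≈ 3.448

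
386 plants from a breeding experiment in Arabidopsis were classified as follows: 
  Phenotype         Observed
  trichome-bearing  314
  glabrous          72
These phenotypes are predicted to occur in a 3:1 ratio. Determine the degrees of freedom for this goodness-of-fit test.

A goodness-of-fit test with 2 phenotype classes has df = 2 − 1 = 1.

1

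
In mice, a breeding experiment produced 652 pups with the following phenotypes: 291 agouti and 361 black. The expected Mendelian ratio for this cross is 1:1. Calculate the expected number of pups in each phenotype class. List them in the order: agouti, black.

326, 326

Under the 1:1 hypothesis (Σ ratio = 2, N = 652):
  agouti: 652 × 1/2 = 326
  black: 652 × 1/2 = 326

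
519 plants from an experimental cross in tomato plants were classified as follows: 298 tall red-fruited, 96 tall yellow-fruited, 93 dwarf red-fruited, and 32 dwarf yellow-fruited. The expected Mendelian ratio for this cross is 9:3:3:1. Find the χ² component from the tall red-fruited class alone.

0.126

Expected counts for N = 519 under a 9:3:3:1 ratio (total parts = 16):
  tall red-fruited: 519 × 9/16 = 291.9375
  tall yellow-fruited: 519 × 3/16 = 97.3125
  dwarf red-fruited: 519 × 3/16 = 97.3125
  dwarf yellow-fruited: 519 × 1/16 = 32.4375
Contribution of tall red-fruited: (298 − 291.9375)² / 291.9375 = 0.1259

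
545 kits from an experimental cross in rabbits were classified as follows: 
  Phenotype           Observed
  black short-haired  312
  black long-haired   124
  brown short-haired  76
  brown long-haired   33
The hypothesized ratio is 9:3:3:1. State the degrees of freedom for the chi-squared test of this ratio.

3

A goodness-of-fit test with 4 phenotype classes has df = 4 − 1 = 3.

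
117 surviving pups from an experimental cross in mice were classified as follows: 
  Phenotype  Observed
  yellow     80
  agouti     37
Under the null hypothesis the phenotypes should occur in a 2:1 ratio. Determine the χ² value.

Total ratio parts = 3. Expected numbers out of 117:
  yellow: 117 × 2/3 = 78
  agouti: 117 × 1/3 = 39
χ² = Σ (O − E)² / E
  yellow: (80 − 78)² / 78 = 0.0513
  agouti: (37 − 39)² / 39 = 0.1026
χ² = 0.0513 + 0.1026 = 0.1539 ≈ 0.154

0.154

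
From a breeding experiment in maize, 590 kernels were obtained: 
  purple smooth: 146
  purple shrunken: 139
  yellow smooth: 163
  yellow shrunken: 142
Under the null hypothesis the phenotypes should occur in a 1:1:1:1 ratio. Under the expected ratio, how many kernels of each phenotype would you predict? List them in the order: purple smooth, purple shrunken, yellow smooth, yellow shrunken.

The 1:1:1:1 ratio has 4 parts, so with N = 590 the expected counts are:
  purple smooth: 590 × 1/4 = 147.5
  purple shrunken: 590 × 1/4 = 147.5
  yellow smooth: 590 × 1/4 = 147.5
  yellow shrunken: 590 × 1/4 = 147.5

147.5, 147.5, 147.5, 147.5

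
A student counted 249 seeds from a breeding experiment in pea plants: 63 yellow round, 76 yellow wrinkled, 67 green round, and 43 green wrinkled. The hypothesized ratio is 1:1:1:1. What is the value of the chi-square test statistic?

Total ratio parts = 4. Expected numbers out of 249:
  yellow round: 249 × 1/4 = 62.25
  yellow wrinkled: 249 × 1/4 = 62.25
  green round: 249 × 1/4 = 62.25
  green wrinkled: 249 × 1/4 = 62.25
χ² = Σ (O − E)² / E
  yellow round: (63 − 62.25)² / 62.25 = 0.0090
  yellow wrinkled: (76 − 62.25)² / 62.25 = 3.0371
  green round: (67 − 62.25)² / 62.25 = 0.3624
  green wrinkled: (43 − 62.25)² / 62.25 = 5.9528
χ² = 0.0090 + 3.0371 + 0.3624 + 5.9528 = 9.3613 ≈ 9.361

9.361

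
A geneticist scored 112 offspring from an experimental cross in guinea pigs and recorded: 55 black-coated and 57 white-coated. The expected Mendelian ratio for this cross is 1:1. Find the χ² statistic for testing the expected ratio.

0.036

Expected counts for N = 112 under a 1:1 ratio (total parts = 2):
  black-coated: 112 × 1/2 = 56
  white-coated: 112 × 1/2 = 56
χ² = Σ (O − E)² / E
  black-coated: (55 − 56)² / 56 = 0.0179
  white-coated: (57 − 56)² / 56 = 0.0179
χ² = 0.0179 + 0.0179 = 0.0358 ≈ 0.036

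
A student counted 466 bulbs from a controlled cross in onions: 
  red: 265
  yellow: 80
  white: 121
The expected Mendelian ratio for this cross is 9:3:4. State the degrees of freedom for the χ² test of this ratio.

A goodness-of-fit test with 3 phenotype classes has df = 3 − 1 = 2.

2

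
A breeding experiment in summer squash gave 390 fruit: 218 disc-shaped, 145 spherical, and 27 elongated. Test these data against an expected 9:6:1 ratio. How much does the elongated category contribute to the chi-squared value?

The 9:6:1 ratio has 16 parts, so with N = 390 the expected counts are:
  disc-shaped: 390 × 9/16 = 219.375
  spherical: 390 × 6/16 = 146.25
  elongated: 390 × 1/16 = 24.375
Contribution of elongated: (27 − 24.375)² / 24.375 = 0.2827

0.283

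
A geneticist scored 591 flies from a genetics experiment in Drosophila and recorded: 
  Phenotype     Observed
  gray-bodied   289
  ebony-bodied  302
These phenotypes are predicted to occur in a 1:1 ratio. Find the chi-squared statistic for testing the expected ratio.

0.286

Expected counts for N = 591 under a 1:1 ratio (total parts = 2):
  gray-bodied: 591 × 1/2 = 295.5
  ebony-bodied: 591 × 1/2 = 295.5
χ² = Σ (O − E)² / E
  gray-bodied: (289 − 295.5)² / 295.5 = 0.1430
  ebony-bodied: (302 − 295.5)² / 295.5 = 0.1430
χ² = 0.1430 + 0.1430 = 0.286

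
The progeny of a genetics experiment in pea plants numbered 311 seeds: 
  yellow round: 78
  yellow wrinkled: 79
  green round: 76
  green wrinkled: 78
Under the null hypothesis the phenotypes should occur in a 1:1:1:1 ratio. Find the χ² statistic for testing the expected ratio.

0.061

Total ratio parts = 4. Expected numbers out of 311:
  yellow round: 311 × 1/4 = 77.75
  yellow wrinkled: 311 × 1/4 = 77.75
  green round: 311 × 1/4 = 77.75
  green wrinkled: 311 × 1/4 = 77.75
χ² = Σ (O − E)² / E
  yellow round: (78 − 77.75)² / 77.75 = 0.0008
  yellow wrinkled: (79 − 77.75)² / 77.75 = 0.0201
  green round: (76 − 77.75)² / 77.75 = 0.0394
  green wrinkled: (78 − 77.75)² / 77.75 = 0.0008
χ² = 0.0008 + 0.0201 + 0.0394 + 0.0008 = 0.0611 ≈ 0.061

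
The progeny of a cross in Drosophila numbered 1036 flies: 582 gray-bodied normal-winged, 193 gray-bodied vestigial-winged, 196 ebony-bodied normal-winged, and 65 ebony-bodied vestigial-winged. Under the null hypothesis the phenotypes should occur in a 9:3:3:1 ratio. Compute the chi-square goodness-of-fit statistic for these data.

0.026

Total ratio parts = 16. Expected numbers out of 1036:
  gray-bodied normal-winged: 1036 × 9/16 = 582.75
  gray-bodied vestigial-winged: 1036 × 3/16 = 194.25
  ebony-bodied normal-winged: 1036 × 3/16 = 194.25
  ebony-bodied vestigial-winged: 1036 × 1/16 = 64.75
χ² = Σ (O − E)² / E
  gray-bodied normal-winged: (582 − 582.75)² / 582.75 = 0.0010
  gray-bodied vestigial-winged: (193 − 194.25)² / 194.25 = 0.0080
  ebony-bodied normal-winged: (196 − 194.25)² / 194.25 = 0.0158
  ebony-bodied vestigial-winged: (65 − 64.75)² / 64.75 = 0.0010
χ² = 0.0010 + 0.0080 + 0.0158 + 0.0010 = 0.0258 ≈ 0.026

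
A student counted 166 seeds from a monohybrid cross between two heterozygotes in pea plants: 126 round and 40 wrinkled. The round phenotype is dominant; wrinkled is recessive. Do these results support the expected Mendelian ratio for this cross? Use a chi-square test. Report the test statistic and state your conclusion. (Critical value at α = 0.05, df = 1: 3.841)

0.072; consistent

For a monohybrid cross between heterozygotes with complete dominance, the expected phenotypic ratio is 3:1.
Total ratio parts = 4. Expected numbers out of 166:
  round: 166 × 3/4 = 124.5
  wrinkled: 166 × 1/4 = 41.5
χ² = Σ (O − E)² / E
  round: (126 − 124.5)² / 124.5 = 0.0181
  wrinkled: (40 − 41.5)² / 41.5 = 0.0542
χ² = 0.0181 + 0.0542 = 0.0723 ≈ 0.072
Degrees of freedom = 2 − 1 = 1; critical value at α = 0.05 is 3.841.
Since 0.072 < 3.841, we fail to reject the null hypothesis — the data are consistent with the 3:1 ratio.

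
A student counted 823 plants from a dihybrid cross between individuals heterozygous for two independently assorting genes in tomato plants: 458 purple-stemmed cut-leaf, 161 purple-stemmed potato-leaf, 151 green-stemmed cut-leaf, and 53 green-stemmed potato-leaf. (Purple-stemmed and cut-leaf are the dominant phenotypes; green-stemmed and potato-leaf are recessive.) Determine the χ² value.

A dihybrid F₂ with independent assortment and complete dominance at both loci gives a 9:3:3:1 phenotypic ratio.
The 9:3:3:1 ratio has 16 parts, so with N = 823 the expected counts are:
  purple-stemmed cut-leaf: 823 × 9/16 = 462.9375
  purple-stemmed potato-leaf: 823 × 3/16 = 154.3125
  green-stemmed cut-leaf: 823 × 3/16 = 154.3125
  green-stemmed potato-leaf: 823 × 1/16 = 51.4375
χ² = Σ (O − E)² / E
  purple-stemmed cut-leaf: (458 − 462.9375)² / 462.9375 = 0.0527
  purple-stemmed potato-leaf: (161 − 154.3125)² / 154.3125 = 0.2898
  green-stemmed cut-leaf: (151 − 154.3125)² / 154.3125 = 0.0711
  green-stemmed potato-leaf: (53 − 51.4375)² / 51.4375 = 0.0475
χ² = 0.0527 + 0.2898 + 0.0711 + 0.0475 = 0.4611 ≈ 0.461

0.461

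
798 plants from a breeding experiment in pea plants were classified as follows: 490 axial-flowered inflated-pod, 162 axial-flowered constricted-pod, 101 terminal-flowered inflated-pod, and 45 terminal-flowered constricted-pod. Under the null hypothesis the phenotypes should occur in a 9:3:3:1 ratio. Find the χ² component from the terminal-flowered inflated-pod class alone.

Expected counts for N = 798 under a 9:3:3:1 ratio (total parts = 16):
  axial-flowered inflated-pod: 798 × 9/16 = 448.875
  axial-flowered constricted-pod: 798 × 3/16 = 149.625
  terminal-flowered inflated-pod: 798 × 3/16 = 149.625
  terminal-flowered constricted-pod: 798 × 1/16 = 49.875
Contribution of terminal-flowered inflated-pod: (101 − 149.625)² / 149.625 = 15.8021

15.802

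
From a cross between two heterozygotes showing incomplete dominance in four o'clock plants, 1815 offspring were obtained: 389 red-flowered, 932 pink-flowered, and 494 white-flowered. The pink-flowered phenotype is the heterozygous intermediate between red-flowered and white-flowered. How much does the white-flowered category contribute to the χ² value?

With incomplete dominance, a heterozygote × heterozygote cross gives a 1:2:1 phenotypic ratio.
Expected counts for N = 1815 under a 1:2:1 ratio (total parts = 4):
  red-flowered: 1815 × 1/4 = 453.75
  pink-flowered: 1815 × 2/4 = 907.5
  white-flowered: 1815 × 1/4 = 453.75
Contribution of white-flowered: (494 − 453.75)² / 453.75 = 3.5704

3.570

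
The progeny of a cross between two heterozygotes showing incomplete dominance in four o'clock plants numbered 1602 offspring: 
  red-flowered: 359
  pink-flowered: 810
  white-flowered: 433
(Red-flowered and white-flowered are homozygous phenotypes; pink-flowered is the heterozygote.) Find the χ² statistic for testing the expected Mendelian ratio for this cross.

7.039

With incomplete dominance, a heterozygote × heterozygote cross gives a 1:2:1 phenotypic ratio.
Expected counts for N = 1602 under a 1:2:1 ratio (total parts = 4):
  red-flowered: 1602 × 1/4 = 400.5
  pink-flowered: 1602 × 2/4 = 801
  white-flowered: 1602 × 1/4 = 400.5
χ² = Σ (O − E)² / E
  red-flowered: (359 − 400.5)² / 400.5 = 4.3002
  pink-flowered: (810 − 801)² / 801 = 0.1011
  white-flowered: (433 − 400.5)² / 400.5 = 2.6373
χ² = 4.3002 + 0.1011 + 2.6373 = 7.0386 ≈ 7.039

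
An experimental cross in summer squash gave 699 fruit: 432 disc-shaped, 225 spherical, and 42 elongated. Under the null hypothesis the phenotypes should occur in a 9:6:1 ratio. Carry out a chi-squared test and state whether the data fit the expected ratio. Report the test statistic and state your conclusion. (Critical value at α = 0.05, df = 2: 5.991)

9.155; not consistent

Under the 9:6:1 hypothesis (Σ ratio = 16, N = 699):
  disc-shaped: 699 × 9/16 = 393.1875
  spherical: 699 × 6/16 = 262.125
  elongated: 699 × 1/16 = 43.6875
χ² = Σ (O − E)² / E
  disc-shaped: (432 − 393.1875)² / 393.1875 = 3.8313
  spherical: (225 − 262.125)² / 262.125 = 5.2580
  elongated: (42 − 43.6875)² / 43.6875 = 0.0652
χ² = 3.8313 + 5.2580 + 0.0652 = 9.1545 ≈ 9.155
Degrees of freedom = 3 − 1 = 2; critical value at α = 0.05 is 5.991.
Since 9.155 > 5.991, we reject the null hypothesis — the data do not fit the 9:6:1 ratio.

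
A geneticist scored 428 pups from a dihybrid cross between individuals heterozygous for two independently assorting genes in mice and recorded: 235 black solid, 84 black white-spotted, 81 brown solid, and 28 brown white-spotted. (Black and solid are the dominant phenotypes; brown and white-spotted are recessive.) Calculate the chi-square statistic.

0.378

A dihybrid F₂ with independent assortment and complete dominance at both loci gives a 9:3:3:1 phenotypic ratio.
Under the 9:3:3:1 hypothesis (Σ ratio = 16, N = 428):
  black solid: 428 × 9/16 = 240.75
  black white-spotted: 428 × 3/16 = 80.25
  brown solid: 428 × 3/16 = 80.25
  brown white-spotted: 428 × 1/16 = 26.75
χ² = Σ (O − E)² / E
  black solid: (235 − 240.75)² / 240.75 = 0.1373
  black white-spotted: (84 − 80.25)² / 80.25 = 0.1752
  brown solid: (81 − 80.25)² / 80.25 = 0.0070
  brown white-spotted: (28 − 26.75)² / 26.75 = 0.0584
χ² = 0.1373 + 0.1752 + 0.0070 + 0.0584 = 0.3779 ≈ 0.378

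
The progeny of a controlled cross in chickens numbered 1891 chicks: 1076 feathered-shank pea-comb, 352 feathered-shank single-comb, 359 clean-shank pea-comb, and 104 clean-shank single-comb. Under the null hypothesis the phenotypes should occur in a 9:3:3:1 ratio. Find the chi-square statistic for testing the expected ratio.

Expected counts for N = 1891 under a 9:3:3:1 ratio (total parts = 16):
  feathered-shank pea-comb: 1891 × 9/16 = 1063.6875
  feathered-shank single-comb: 1891 × 3/16 = 354.5625
  clean-shank pea-comb: 1891 × 3/16 = 354.5625
  clean-shank single-comb: 1891 × 1/16 = 118.1875
χ² = Σ (O − E)² / E
  feathered-shank pea-comb: (1076 − 1063.6875)² / 1063.6875 = 0.1425
  feathered-shank single-comb: (352 − 354.5625)² / 354.5625 = 0.0185
  clean-shank pea-comb: (359 − 354.5625)² / 354.5625 = 0.0555
  clean-shank single-comb: (104 − 118.1875)² / 118.1875 = 1.7031
χ² = 0.1425 + 0.0185 + 0.0555 + 1.7031 = 1.9196 ≈ 1.920

1.920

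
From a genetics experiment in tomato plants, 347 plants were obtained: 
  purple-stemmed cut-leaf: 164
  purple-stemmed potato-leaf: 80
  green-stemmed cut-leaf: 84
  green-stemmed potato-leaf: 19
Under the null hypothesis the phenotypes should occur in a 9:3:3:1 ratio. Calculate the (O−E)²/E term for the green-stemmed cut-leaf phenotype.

Expected counts for N = 347 under a 9:3:3:1 ratio (total parts = 16):
  purple-stemmed cut-leaf: 347 × 9/16 = 195.1875
  purple-stemmed potato-leaf: 347 × 3/16 = 65.0625
  green-stemmed cut-leaf: 347 × 3/16 = 65.0625
  green-stemmed potato-leaf: 347 × 1/16 = 21.6875
Contribution of green-stemmed cut-leaf: (84 − 65.0625)² / 65.0625 = 5.5121

5.512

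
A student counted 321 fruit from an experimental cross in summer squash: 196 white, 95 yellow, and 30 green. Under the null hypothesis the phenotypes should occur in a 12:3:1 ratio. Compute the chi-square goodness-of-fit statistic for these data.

33.376

Total ratio parts = 16. Expected numbers out of 321:
  white: 321 × 12/16 = 240.75
  yellow: 321 × 3/16 = 60.1875
  green: 321 × 1/16 = 20.0625
χ² = Σ (O − E)² / E
  white: (196 − 240.75)² / 240.75 = 8.3180
  yellow: (95 − 60.1875)² / 60.1875 = 20.1356
  green: (30 − 20.0625)² / 20.0625 = 4.9223
χ² = 8.3180 + 20.1356 + 4.9223 = 33.3759 ≈ 33.376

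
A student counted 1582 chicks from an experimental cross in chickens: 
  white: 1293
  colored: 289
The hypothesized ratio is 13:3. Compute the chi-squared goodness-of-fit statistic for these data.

Under the 13:3 hypothesis (Σ ratio = 16, N = 1582):
  white: 1582 × 13/16 = 1285.375
  colored: 1582 × 3/16 = 296.625
χ² = Σ (O − E)² / E
  white: (1293 − 1285.375)² / 1285.375 = 0.0452
  colored: (289 − 296.625)² / 296.625 = 0.1960
χ² = 0.0452 + 0.1960 = 0.2412 ≈ 0.241

0.241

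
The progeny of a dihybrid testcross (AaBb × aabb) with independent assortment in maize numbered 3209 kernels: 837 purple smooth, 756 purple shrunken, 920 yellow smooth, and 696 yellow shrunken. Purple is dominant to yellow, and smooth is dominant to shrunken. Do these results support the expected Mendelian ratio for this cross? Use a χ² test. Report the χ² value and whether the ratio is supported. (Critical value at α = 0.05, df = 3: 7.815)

A dihybrid testcross with independent assortment gives a 1:1:1:1 ratio.
The 1:1:1:1 ratio has 4 parts, so with N = 3209 the expected counts are:
  purple smooth: 3209 × 1/4 = 802.25
  purple shrunken: 3209 × 1/4 = 802.25
  yellow smooth: 3209 × 1/4 = 802.25
  yellow shrunken: 3209 × 1/4 = 802.25
χ² = Σ (O − E)² / E
  purple smooth: (837 − 802.25)² / 802.25 = 1.5052
  purple shrunken: (756 − 802.25)² / 802.25 = 2.6663
  yellow smooth: (920 − 802.25)² / 802.25 = 17.2827
  yellow shrunken: (696 − 802.25)² / 802.25 = 14.0718
χ² = 1.5052 + 2.6663 + 17.2827 + 14.0718 = 35.526
Degrees of freedom = 4 − 1 = 3; critical value at α = 0.05 is 7.815.
Since 35.526 > 7.815, we reject the null hypothesis — the data do not fit the 1:1:1:1 ratio.

35.526; not consistent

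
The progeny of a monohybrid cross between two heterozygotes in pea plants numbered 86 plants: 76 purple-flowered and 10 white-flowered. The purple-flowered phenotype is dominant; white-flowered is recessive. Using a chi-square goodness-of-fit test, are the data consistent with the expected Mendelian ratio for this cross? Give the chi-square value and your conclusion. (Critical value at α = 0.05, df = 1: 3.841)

8.202; not consistent

For a monohybrid cross between heterozygotes with complete dominance, the expected phenotypic ratio is 3:1.
Total ratio parts = 4. Expected numbers out of 86:
  purple-flowered: 86 × 3/4 = 64.5
  white-flowered: 86 × 1/4 = 21.5
χ² = Σ (O − E)² / E
  purple-flowered: (76 − 64.5)² / 64.5 = 2.0504
  white-flowered: (10 − 21.5)² / 21.5 = 6.1512
χ² = 2.0504 + 6.1512 = 8.2016 ≈ 8.202
Degrees of freedom = 2 − 1 = 1; critical value at α = 0.05 is 3.841.
Since 8.202 > 3.841, we reject the null hypothesis — the data do not fit the 3:1 ratio.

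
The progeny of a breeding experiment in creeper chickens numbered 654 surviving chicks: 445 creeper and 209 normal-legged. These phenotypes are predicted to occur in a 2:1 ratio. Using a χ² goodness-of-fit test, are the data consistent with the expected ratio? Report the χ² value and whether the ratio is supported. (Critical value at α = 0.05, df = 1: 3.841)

Total ratio parts = 3. Expected numbers out of 654:
  creeper: 654 × 2/3 = 436
  normal-legged: 654 × 1/3 = 218
χ² = Σ (O − E)² / E
  creeper: (445 − 436)² / 436 = 0.1858
  normal-legged: (209 − 218)² / 218 = 0.3716
χ² = 0.1858 + 0.3716 = 0.5574 ≈ 0.557
Degrees of freedom = 2 − 1 = 1; critical value at α = 0.05 is 3.841.
Since 0.557 < 3.841, we fail to reject the null hypothesis — the data are consistent with the 2:1 ratio.

0.557; consistent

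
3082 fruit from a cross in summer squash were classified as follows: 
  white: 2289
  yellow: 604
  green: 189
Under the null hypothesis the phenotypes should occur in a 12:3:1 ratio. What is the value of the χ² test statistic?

The 12:3:1 ratio has 16 parts, so with N = 3082 the expected counts are:
  white: 3082 × 12/16 = 2311.5
  yellow: 3082 × 3/16 = 577.875
  green: 3082 × 1/16 = 192.625
χ² = Σ (O − E)² / E
  white: (2289 − 2311.5)² / 2311.5 = 0.2190
  yellow: (604 − 577.875)² / 577.875 = 1.1811
  green: (189 − 192.625)² / 192.625 = 0.0682
χ² = 0.2190 + 1.1811 + 0.0682 = 1.4683 ≈ 1.468

1.468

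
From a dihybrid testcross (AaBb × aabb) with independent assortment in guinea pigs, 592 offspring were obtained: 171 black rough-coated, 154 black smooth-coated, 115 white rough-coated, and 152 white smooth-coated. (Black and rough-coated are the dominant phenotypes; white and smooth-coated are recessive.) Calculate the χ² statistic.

A dihybrid testcross with independent assortment gives a 1:1:1:1 ratio.
Expected counts for N = 592 under a 1:1:1:1 ratio (total parts = 4):
  black rough-coated: 592 × 1/4 = 148
  black smooth-coated: 592 × 1/4 = 148
  white rough-coated: 592 × 1/4 = 148
  white smooth-coated: 592 × 1/4 = 148
χ² = Σ (O − E)² / E
  black rough-coated: (171 − 148)² / 148 = 3.5743
  black smooth-coated: (154 − 148)² / 148 = 0.2432
  white rough-coated: (115 − 148)² / 148 = 7.3581
  white smooth-coated: (152 − 148)² / 148 = 0.1081
χ² = 3.5743 + 0.2432 + 7.3581 + 0.1081 = 11.2837 ≈ 11.284

11.284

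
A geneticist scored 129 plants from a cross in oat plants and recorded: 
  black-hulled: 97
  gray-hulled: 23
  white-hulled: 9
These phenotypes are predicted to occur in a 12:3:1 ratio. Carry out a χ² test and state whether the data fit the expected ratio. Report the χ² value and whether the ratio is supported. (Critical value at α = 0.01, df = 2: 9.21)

0.168; consistent

Under the 12:3:1 hypothesis (Σ ratio = 16, N = 129):
  black-hulled: 129 × 12/16 = 96.75
  gray-hulled: 129 × 3/16 = 24.1875
  white-hulled: 129 × 1/16 = 8.0625
χ² = Σ (O − E)² / E
  black-hulled: (97 − 96.75)² / 96.75 = 0.0006
  gray-hulled: (23 − 24.1875)² / 24.1875 = 0.0583
  white-hulled: (9 − 8.0625)² / 8.0625 = 0.1090
χ² = 0.0006 + 0.0583 + 0.1090 = 0.1679 ≈ 0.168
Degrees of freedom = 3 − 1 = 2; critical value at α = 0.01 is 9.21.
Since 0.168 < 9.21, we fail to reject the null hypothesis — the data are consistent with the 12:3:1 ratio.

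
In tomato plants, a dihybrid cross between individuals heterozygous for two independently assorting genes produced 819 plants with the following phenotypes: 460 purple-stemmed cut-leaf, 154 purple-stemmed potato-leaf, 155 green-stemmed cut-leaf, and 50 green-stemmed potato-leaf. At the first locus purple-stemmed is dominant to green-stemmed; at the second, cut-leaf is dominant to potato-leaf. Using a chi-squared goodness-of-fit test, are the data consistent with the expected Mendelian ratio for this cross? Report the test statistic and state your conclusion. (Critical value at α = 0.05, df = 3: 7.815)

A dihybrid F₂ with independent assortment and complete dominance at both loci gives a 9:3:3:1 phenotypic ratio.
Under the 9:3:3:1 hypothesis (Σ ratio = 16, N = 819):
  purple-stemmed cut-leaf: 819 × 9/16 = 460.6875
  purple-stemmed potato-leaf: 819 × 3/16 = 153.5625
  green-stemmed cut-leaf: 819 × 3/16 = 153.5625
  green-stemmed potato-leaf: 819 × 1/16 = 51.1875
χ² = Σ (O − E)² / E
  purple-stemmed cut-leaf: (460 − 460.6875)² / 460.6875 = 0.0010
  purple-stemmed potato-leaf: (154 − 153.5625)² / 153.5625 = 0.0012
  green-stemmed cut-leaf: (155 − 153.5625)² / 153.5625 = 0.0135
  green-stemmed potato-leaf: (50 − 51.1875)² / 51.1875 = 0.0275
χ² = 0.0010 + 0.0012 + 0.0135 + 0.0275 = 0.0432 ≈ 0.043
Degrees of freedom = 4 − 1 = 3; critical value at α = 0.05 is 7.815.
Since 0.043 < 7.815, we fail to reject the null hypothesis — the data are consistent with the 9:3:3:1 ratio.

0.043; consistent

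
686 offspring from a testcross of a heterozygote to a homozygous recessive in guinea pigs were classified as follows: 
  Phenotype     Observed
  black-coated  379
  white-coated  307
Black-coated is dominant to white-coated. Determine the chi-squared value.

A testcross of a heterozygote (Aa × aa) gives a 1:1 phenotypic ratio.
Under the 1:1 hypothesis (Σ ratio = 2, N = 686):
  black-coated: 686 × 1/2 = 343
  white-coated: 686 × 1/2 = 343
χ² = Σ (O − E)² / E
  black-coated: (379 − 343)² / 343 = 3.7784
  white-coated: (307 − 343)² / 343 = 3.7784
χ² = 3.7784 + 3.7784 = 7.5568 ≈ 7.557

7.557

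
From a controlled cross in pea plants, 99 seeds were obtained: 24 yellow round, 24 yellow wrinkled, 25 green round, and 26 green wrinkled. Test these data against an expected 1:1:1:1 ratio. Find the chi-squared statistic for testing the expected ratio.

0.111

The 1:1:1:1 ratio has 4 parts, so with N = 99 the expected counts are:
  yellow round: 99 × 1/4 = 24.75
  yellow wrinkled: 99 × 1/4 = 24.75
  green round: 99 × 1/4 = 24.75
  green wrinkled: 99 × 1/4 = 24.75
χ² = Σ (O − E)² / E
  yellow round: (24 − 24.75)² / 24.75 = 0.0227
  yellow wrinkled: (24 − 24.75)² / 24.75 = 0.0227
  green round: (25 − 24.75)² / 24.75 = 0.0025
  green wrinkled: (26 − 24.75)² / 24.75 = 0.0631
χ² = 0.0227 + 0.0227 + 0.0025 + 0.0631 = 0.111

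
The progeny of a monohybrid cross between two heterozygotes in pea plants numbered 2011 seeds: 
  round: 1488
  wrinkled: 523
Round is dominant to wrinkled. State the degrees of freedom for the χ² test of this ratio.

For a monohybrid cross between heterozygotes with complete dominance, the expected phenotypic ratio is 3:1.
A goodness-of-fit test with 2 phenotype classes has df = 2 − 1 = 1.

1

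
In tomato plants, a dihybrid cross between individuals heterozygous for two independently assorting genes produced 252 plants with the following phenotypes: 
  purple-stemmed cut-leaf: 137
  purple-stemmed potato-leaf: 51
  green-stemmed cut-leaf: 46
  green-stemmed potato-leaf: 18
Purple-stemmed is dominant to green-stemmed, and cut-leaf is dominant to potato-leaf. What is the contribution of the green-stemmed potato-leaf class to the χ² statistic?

A dihybrid F₂ with independent assortment and complete dominance at both loci gives a 9:3:3:1 phenotypic ratio.
Expected counts for N = 252 under a 9:3:3:1 ratio (total parts = 16):
  purple-stemmed cut-leaf: 252 × 9/16 = 141.75
  purple-stemmed potato-leaf: 252 × 3/16 = 47.25
  green-stemmed cut-leaf: 252 × 3/16 = 47.25
  green-stemmed potato-leaf: 252 × 1/16 = 15.75
Contribution of green-stemmed potato-leaf: (18 − 15.75)² / 15.75 = 0.3214

0.321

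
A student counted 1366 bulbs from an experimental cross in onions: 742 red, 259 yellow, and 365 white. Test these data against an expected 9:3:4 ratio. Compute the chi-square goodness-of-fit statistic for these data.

2.555

The 9:3:4 ratio has 16 parts, so with N = 1366 the expected counts are:
  red: 1366 × 9/16 = 768.375
  yellow: 1366 × 3/16 = 256.125
  white: 1366 × 4/16 = 341.5
χ² = Σ (O − E)² / E
  red: (742 − 768.375)² / 768.375 = 0.9053
  yellow: (259 − 256.125)² / 256.125 = 0.0323
  white: (365 − 341.5)² / 341.5 = 1.6171
χ² = 0.9053 + 0.0323 + 1.6171 = 2.5547 ≈ 2.555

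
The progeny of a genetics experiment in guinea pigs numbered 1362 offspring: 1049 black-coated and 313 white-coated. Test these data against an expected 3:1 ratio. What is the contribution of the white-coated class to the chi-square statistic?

Under the 3:1 hypothesis (Σ ratio = 4, N = 1362):
  black-coated: 1362 × 3/4 = 1021.5
  white-coated: 1362 × 1/4 = 340.5
Contribution of white-coated: (313 − 340.5)² / 340.5 = 2.2210

2.221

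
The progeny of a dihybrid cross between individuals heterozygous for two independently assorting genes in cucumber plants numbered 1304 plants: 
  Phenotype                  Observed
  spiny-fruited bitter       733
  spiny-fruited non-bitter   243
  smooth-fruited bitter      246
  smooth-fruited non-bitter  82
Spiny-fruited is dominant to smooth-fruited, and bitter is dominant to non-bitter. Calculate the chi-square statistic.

0.022

A dihybrid F₂ with independent assortment and complete dominance at both loci gives a 9:3:3:1 phenotypic ratio.
The 9:3:3:1 ratio has 16 parts, so with N = 1304 the expected counts are:
  spiny-fruited bitter: 1304 × 9/16 = 733.5
  spiny-fruited non-bitter: 1304 × 3/16 = 244.5
  smooth-fruited bitter: 1304 × 3/16 = 244.5
  smooth-fruited non-bitter: 1304 × 1/16 = 81.5
χ² = Σ (O − E)² / E
  spiny-fruited bitter: (733 − 733.5)² / 733.5 = 0.0003
  spiny-fruited non-bitter: (243 − 244.5)² / 244.5 = 0.0092
  smooth-fruited bitter: (246 − 244.5)² / 244.5 = 0.0092
  smooth-fruited non-bitter: (82 − 81.5)² / 81.5 = 0.0031
χ² = 0.0003 + 0.0092 + 0.0092 + 0.0031 = 0.0218 ≈ 0.022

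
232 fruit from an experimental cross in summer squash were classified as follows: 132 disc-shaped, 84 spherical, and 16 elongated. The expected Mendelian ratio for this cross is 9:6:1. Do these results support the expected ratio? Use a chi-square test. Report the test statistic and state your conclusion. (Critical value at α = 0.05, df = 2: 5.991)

0.276; consistent

Total ratio parts = 16. Expected numbers out of 232:
  disc-shaped: 232 × 9/16 = 130.5
  spherical: 232 × 6/16 = 87
  elongated: 232 × 1/16 = 14.5
χ² = Σ (O − E)² / E
  disc-shaped: (132 − 130.5)² / 130.5 = 0.0172
  spherical: (84 − 87)² / 87 = 0.1034
  elongated: (16 − 14.5)² / 14.5 = 0.1552
χ² = 0.0172 + 0.1034 + 0.1552 = 0.2758 ≈ 0.276
Degrees of freedom = 3 − 1 = 2; critical value at α = 0.05 is 5.991.
Since 0.276 < 5.991, we fail to reject the null hypothesis — the data are consistent with the 9:6:1 ratio.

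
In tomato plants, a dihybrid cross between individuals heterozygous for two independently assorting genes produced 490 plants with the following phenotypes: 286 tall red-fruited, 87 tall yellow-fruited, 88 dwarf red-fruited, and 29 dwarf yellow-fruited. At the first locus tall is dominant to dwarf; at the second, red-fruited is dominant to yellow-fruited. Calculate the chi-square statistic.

A dihybrid F₂ with independent assortment and complete dominance at both loci gives a 9:3:3:1 phenotypic ratio.
Expected counts for N = 490 under a 9:3:3:1 ratio (total parts = 16):
  tall red-fruited: 490 × 9/16 = 275.625
  tall yellow-fruited: 490 × 3/16 = 91.875
  dwarf red-fruited: 490 × 3/16 = 91.875
  dwarf yellow-fruited: 490 × 1/16 = 30.625
χ² = Σ (O − E)² / E
  tall red-fruited: (286 − 275.625)² / 275.625 = 0.3905
  tall yellow-fruited: (87 − 91.875)² / 91.875 = 0.2587
  dwarf red-fruited: (88 − 91.875)² / 91.875 = 0.1634
  dwarf yellow-fruited: (29 − 30.625)² / 30.625 = 0.0862
χ² = 0.3905 + 0.2587 + 0.1634 + 0.0862 = 0.8988 ≈ 0.899

0.899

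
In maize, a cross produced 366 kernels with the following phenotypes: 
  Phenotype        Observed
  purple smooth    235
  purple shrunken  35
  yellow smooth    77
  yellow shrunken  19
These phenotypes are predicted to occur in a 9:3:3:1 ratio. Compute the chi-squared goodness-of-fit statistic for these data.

Total ratio parts = 16. Expected numbers out of 366:
  purple smooth: 366 × 9/16 = 205.875
  purple shrunken: 366 × 3/16 = 68.625
  yellow smooth: 366 × 3/16 = 68.625
  yellow shrunken: 366 × 1/16 = 22.875
χ² = Σ (O − E)² / E
  purple smooth: (235 − 205.875)² / 205.875 = 4.1203
  purple shrunken: (35 − 68.625)² / 68.625 = 16.4756
  yellow smooth: (77 − 68.625)² / 68.625 = 1.0221
  yellow shrunken: (19 − 22.875)² / 22.875 = 0.6564
χ² = 4.1203 + 16.4756 + 1.0221 + 0.6564 = 22.2744 ≈ 22.274

22.274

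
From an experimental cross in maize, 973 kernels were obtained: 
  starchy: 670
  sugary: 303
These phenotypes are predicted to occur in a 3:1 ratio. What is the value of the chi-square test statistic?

Total ratio parts = 4. Expected numbers out of 973:
  starchy: 973 × 3/4 = 729.75
  sugary: 973 × 1/4 = 243.25
χ² = Σ (O − E)² / E
  starchy: (670 − 729.75)² / 729.75 = 4.8922
  sugary: (303 − 243.25)² / 243.25 = 14.6765
χ² = 4.8922 + 14.6765 = 19.5687 ≈ 19.569

19.569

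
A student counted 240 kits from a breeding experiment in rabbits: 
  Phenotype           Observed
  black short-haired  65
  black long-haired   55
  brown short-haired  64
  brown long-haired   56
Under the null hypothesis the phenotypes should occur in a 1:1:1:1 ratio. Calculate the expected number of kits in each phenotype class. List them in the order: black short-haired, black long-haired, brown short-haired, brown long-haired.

Under the 1:1:1:1 hypothesis (Σ ratio = 4, N = 240):
  black short-haired: 240 × 1/4 = 60
  black long-haired: 240 × 1/4 = 60
  brown short-haired: 240 × 1/4 = 60
  brown long-haired: 240 × 1/4 = 60

60, 60, 60, 60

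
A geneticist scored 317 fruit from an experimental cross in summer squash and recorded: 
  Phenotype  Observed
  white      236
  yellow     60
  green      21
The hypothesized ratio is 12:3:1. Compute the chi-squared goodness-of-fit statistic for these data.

Total ratio parts = 16. Expected numbers out of 317:
  white: 317 × 12/16 = 237.75
  yellow: 317 × 3/16 = 59.4375
  green: 317 × 1/16 = 19.8125
χ² = Σ (O − E)² / E
  white: (236 − 237.75)² / 237.75 = 0.0129
  yellow: (60 − 59.4375)² / 59.4375 = 0.0053
  green: (21 − 19.8125)² / 19.8125 = 0.0712
χ² = 0.0129 + 0.0053 + 0.0712 = 0.0894 ≈ 0.089

0.089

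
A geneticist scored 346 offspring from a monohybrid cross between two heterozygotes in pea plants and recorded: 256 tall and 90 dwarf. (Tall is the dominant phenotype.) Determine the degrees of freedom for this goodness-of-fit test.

1

For a monohybrid cross between heterozygotes with complete dominance, the expected phenotypic ratio is 3:1.
A goodness-of-fit test with 2 phenotype classes has df = 2 − 1 = 1.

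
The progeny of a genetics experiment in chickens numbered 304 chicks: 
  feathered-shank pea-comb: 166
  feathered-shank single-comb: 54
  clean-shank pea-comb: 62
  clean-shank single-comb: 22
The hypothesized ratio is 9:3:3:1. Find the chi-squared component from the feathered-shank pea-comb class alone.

Expected counts for N = 304 under a 9:3:3:1 ratio (total parts = 16):
  feathered-shank pea-comb: 304 × 9/16 = 171
  feathered-shank single-comb: 304 × 3/16 = 57
  clean-shank pea-comb: 304 × 3/16 = 57
  clean-shank single-comb: 304 × 1/16 = 19
Contribution of feathered-shank pea-comb: (166 − 171)² / 171 = 0.1462

0.146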